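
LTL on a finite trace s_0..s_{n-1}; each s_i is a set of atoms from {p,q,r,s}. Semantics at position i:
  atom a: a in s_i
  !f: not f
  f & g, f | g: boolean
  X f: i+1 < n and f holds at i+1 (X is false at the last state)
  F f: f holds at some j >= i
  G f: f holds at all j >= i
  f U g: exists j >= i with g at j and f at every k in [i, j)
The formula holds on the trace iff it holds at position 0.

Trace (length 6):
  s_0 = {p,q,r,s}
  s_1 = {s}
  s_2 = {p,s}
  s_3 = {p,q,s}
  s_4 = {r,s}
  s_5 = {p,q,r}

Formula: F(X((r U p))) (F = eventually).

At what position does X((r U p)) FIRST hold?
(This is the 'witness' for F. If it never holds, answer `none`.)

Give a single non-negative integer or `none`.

Answer: 1

Derivation:
s_0={p,q,r,s}: X((r U p))=False (r U p)=True r=True p=True
s_1={s}: X((r U p))=True (r U p)=False r=False p=False
s_2={p,s}: X((r U p))=True (r U p)=True r=False p=True
s_3={p,q,s}: X((r U p))=True (r U p)=True r=False p=True
s_4={r,s}: X((r U p))=True (r U p)=True r=True p=False
s_5={p,q,r}: X((r U p))=False (r U p)=True r=True p=True
F(X((r U p))) holds; first witness at position 1.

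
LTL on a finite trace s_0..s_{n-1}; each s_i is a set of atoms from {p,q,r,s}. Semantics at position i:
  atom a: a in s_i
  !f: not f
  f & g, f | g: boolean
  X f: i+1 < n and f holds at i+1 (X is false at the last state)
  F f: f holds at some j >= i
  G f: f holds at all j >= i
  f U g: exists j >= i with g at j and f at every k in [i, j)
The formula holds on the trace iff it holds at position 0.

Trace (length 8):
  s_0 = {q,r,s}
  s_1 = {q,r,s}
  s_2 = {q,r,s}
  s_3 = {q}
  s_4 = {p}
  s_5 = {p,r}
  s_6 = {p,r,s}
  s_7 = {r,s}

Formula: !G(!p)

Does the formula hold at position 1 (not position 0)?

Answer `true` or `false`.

s_0={q,r,s}: !G(!p)=True G(!p)=False !p=True p=False
s_1={q,r,s}: !G(!p)=True G(!p)=False !p=True p=False
s_2={q,r,s}: !G(!p)=True G(!p)=False !p=True p=False
s_3={q}: !G(!p)=True G(!p)=False !p=True p=False
s_4={p}: !G(!p)=True G(!p)=False !p=False p=True
s_5={p,r}: !G(!p)=True G(!p)=False !p=False p=True
s_6={p,r,s}: !G(!p)=True G(!p)=False !p=False p=True
s_7={r,s}: !G(!p)=False G(!p)=True !p=True p=False
Evaluating at position 1: result = True

Answer: true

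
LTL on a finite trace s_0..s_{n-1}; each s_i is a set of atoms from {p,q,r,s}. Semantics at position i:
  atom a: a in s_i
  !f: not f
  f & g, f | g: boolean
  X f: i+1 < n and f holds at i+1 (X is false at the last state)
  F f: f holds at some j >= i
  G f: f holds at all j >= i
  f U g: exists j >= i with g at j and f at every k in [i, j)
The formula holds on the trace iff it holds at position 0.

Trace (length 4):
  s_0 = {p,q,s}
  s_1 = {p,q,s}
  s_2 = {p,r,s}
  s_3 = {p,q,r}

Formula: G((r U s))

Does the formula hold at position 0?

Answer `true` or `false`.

Answer: false

Derivation:
s_0={p,q,s}: G((r U s))=False (r U s)=True r=False s=True
s_1={p,q,s}: G((r U s))=False (r U s)=True r=False s=True
s_2={p,r,s}: G((r U s))=False (r U s)=True r=True s=True
s_3={p,q,r}: G((r U s))=False (r U s)=False r=True s=False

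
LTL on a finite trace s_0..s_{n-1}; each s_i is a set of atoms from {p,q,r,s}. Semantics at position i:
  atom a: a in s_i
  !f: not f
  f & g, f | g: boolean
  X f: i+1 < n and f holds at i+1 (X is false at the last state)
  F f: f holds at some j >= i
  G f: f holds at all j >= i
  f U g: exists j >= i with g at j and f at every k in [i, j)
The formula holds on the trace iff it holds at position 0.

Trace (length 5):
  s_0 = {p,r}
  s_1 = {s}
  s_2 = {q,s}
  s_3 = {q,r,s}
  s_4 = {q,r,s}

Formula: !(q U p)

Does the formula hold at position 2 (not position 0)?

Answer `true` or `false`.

Answer: true

Derivation:
s_0={p,r}: !(q U p)=False (q U p)=True q=False p=True
s_1={s}: !(q U p)=True (q U p)=False q=False p=False
s_2={q,s}: !(q U p)=True (q U p)=False q=True p=False
s_3={q,r,s}: !(q U p)=True (q U p)=False q=True p=False
s_4={q,r,s}: !(q U p)=True (q U p)=False q=True p=False
Evaluating at position 2: result = True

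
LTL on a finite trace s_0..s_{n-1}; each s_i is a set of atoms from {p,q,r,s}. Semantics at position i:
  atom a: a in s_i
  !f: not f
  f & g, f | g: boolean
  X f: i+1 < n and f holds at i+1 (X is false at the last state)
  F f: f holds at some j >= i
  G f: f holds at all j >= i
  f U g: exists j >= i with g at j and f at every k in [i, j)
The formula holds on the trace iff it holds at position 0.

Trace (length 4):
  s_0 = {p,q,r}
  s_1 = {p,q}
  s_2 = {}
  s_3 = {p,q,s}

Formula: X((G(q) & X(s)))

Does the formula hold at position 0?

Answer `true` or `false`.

s_0={p,q,r}: X((G(q) & X(s)))=False (G(q) & X(s))=False G(q)=False q=True X(s)=False s=False
s_1={p,q}: X((G(q) & X(s)))=False (G(q) & X(s))=False G(q)=False q=True X(s)=False s=False
s_2={}: X((G(q) & X(s)))=False (G(q) & X(s))=False G(q)=False q=False X(s)=True s=False
s_3={p,q,s}: X((G(q) & X(s)))=False (G(q) & X(s))=False G(q)=True q=True X(s)=False s=True

Answer: false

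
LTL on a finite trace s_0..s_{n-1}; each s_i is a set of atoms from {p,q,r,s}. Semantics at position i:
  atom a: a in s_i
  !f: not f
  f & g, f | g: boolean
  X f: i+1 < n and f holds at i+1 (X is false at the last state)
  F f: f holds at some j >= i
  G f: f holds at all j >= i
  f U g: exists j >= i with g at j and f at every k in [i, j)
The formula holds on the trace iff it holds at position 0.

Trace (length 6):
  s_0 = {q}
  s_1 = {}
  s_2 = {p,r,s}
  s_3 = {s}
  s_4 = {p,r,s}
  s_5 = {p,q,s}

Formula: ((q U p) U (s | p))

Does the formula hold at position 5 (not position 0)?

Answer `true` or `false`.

Answer: true

Derivation:
s_0={q}: ((q U p) U (s | p))=False (q U p)=False q=True p=False (s | p)=False s=False
s_1={}: ((q U p) U (s | p))=False (q U p)=False q=False p=False (s | p)=False s=False
s_2={p,r,s}: ((q U p) U (s | p))=True (q U p)=True q=False p=True (s | p)=True s=True
s_3={s}: ((q U p) U (s | p))=True (q U p)=False q=False p=False (s | p)=True s=True
s_4={p,r,s}: ((q U p) U (s | p))=True (q U p)=True q=False p=True (s | p)=True s=True
s_5={p,q,s}: ((q U p) U (s | p))=True (q U p)=True q=True p=True (s | p)=True s=True
Evaluating at position 5: result = True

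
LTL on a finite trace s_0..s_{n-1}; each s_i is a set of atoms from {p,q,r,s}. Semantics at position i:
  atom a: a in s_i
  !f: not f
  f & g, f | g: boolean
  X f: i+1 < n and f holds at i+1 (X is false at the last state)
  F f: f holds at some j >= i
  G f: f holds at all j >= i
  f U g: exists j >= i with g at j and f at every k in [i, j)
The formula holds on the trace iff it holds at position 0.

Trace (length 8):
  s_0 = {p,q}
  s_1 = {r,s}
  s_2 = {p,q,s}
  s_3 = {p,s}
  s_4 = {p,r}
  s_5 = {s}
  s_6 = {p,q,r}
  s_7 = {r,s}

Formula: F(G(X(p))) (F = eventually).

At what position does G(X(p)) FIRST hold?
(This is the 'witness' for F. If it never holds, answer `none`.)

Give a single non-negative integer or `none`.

s_0={p,q}: G(X(p))=False X(p)=False p=True
s_1={r,s}: G(X(p))=False X(p)=True p=False
s_2={p,q,s}: G(X(p))=False X(p)=True p=True
s_3={p,s}: G(X(p))=False X(p)=True p=True
s_4={p,r}: G(X(p))=False X(p)=False p=True
s_5={s}: G(X(p))=False X(p)=True p=False
s_6={p,q,r}: G(X(p))=False X(p)=False p=True
s_7={r,s}: G(X(p))=False X(p)=False p=False
F(G(X(p))) does not hold (no witness exists).

Answer: none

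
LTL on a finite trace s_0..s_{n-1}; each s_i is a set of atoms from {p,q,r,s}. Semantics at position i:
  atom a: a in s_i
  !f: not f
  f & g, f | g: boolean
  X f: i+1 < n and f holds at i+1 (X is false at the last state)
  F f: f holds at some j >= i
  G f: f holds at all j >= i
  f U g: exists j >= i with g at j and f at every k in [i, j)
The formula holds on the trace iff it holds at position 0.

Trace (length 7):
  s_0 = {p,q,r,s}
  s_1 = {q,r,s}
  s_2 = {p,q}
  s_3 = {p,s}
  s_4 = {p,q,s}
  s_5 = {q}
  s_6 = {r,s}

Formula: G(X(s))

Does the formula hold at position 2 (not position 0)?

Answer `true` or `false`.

Answer: false

Derivation:
s_0={p,q,r,s}: G(X(s))=False X(s)=True s=True
s_1={q,r,s}: G(X(s))=False X(s)=False s=True
s_2={p,q}: G(X(s))=False X(s)=True s=False
s_3={p,s}: G(X(s))=False X(s)=True s=True
s_4={p,q,s}: G(X(s))=False X(s)=False s=True
s_5={q}: G(X(s))=False X(s)=True s=False
s_6={r,s}: G(X(s))=False X(s)=False s=True
Evaluating at position 2: result = False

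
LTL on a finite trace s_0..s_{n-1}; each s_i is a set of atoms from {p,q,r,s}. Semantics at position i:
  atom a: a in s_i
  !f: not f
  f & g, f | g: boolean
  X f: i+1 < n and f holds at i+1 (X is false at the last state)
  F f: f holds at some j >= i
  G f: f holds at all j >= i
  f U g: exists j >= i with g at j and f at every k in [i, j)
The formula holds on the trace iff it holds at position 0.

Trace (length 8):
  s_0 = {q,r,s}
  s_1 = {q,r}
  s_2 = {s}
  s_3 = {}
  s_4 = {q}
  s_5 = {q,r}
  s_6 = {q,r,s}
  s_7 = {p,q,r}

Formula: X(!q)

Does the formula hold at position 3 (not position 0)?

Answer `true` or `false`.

s_0={q,r,s}: X(!q)=False !q=False q=True
s_1={q,r}: X(!q)=True !q=False q=True
s_2={s}: X(!q)=True !q=True q=False
s_3={}: X(!q)=False !q=True q=False
s_4={q}: X(!q)=False !q=False q=True
s_5={q,r}: X(!q)=False !q=False q=True
s_6={q,r,s}: X(!q)=False !q=False q=True
s_7={p,q,r}: X(!q)=False !q=False q=True
Evaluating at position 3: result = False

Answer: false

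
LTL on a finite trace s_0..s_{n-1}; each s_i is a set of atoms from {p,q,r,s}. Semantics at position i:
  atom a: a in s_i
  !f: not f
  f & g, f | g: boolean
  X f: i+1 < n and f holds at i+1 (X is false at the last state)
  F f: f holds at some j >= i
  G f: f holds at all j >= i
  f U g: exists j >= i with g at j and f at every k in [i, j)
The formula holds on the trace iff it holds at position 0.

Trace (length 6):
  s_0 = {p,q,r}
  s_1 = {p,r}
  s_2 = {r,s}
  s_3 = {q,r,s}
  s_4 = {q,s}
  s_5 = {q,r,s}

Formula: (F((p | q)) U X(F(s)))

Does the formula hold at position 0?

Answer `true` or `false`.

s_0={p,q,r}: (F((p | q)) U X(F(s)))=True F((p | q))=True (p | q)=True p=True q=True X(F(s))=True F(s)=True s=False
s_1={p,r}: (F((p | q)) U X(F(s)))=True F((p | q))=True (p | q)=True p=True q=False X(F(s))=True F(s)=True s=False
s_2={r,s}: (F((p | q)) U X(F(s)))=True F((p | q))=True (p | q)=False p=False q=False X(F(s))=True F(s)=True s=True
s_3={q,r,s}: (F((p | q)) U X(F(s)))=True F((p | q))=True (p | q)=True p=False q=True X(F(s))=True F(s)=True s=True
s_4={q,s}: (F((p | q)) U X(F(s)))=True F((p | q))=True (p | q)=True p=False q=True X(F(s))=True F(s)=True s=True
s_5={q,r,s}: (F((p | q)) U X(F(s)))=False F((p | q))=True (p | q)=True p=False q=True X(F(s))=False F(s)=True s=True

Answer: true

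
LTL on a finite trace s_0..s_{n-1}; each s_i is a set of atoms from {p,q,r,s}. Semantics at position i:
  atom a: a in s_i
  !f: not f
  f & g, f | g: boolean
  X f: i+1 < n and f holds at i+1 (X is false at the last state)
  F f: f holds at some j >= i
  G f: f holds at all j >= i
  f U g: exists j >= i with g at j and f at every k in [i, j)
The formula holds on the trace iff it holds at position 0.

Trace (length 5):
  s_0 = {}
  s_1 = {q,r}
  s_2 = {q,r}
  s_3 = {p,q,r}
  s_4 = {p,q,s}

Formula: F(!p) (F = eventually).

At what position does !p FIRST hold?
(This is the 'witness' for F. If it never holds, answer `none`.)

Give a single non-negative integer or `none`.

Answer: 0

Derivation:
s_0={}: !p=True p=False
s_1={q,r}: !p=True p=False
s_2={q,r}: !p=True p=False
s_3={p,q,r}: !p=False p=True
s_4={p,q,s}: !p=False p=True
F(!p) holds; first witness at position 0.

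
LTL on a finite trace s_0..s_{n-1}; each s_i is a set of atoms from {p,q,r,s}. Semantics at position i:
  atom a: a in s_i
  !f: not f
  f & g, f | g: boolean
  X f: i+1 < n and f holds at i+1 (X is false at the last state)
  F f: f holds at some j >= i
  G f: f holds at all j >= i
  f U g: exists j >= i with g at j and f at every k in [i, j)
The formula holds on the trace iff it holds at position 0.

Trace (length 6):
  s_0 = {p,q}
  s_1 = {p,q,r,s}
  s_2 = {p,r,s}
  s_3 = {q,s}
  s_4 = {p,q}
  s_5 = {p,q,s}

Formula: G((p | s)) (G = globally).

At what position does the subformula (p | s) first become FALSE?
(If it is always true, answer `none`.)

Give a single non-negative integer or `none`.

s_0={p,q}: (p | s)=True p=True s=False
s_1={p,q,r,s}: (p | s)=True p=True s=True
s_2={p,r,s}: (p | s)=True p=True s=True
s_3={q,s}: (p | s)=True p=False s=True
s_4={p,q}: (p | s)=True p=True s=False
s_5={p,q,s}: (p | s)=True p=True s=True
G((p | s)) holds globally = True
No violation — formula holds at every position.

Answer: none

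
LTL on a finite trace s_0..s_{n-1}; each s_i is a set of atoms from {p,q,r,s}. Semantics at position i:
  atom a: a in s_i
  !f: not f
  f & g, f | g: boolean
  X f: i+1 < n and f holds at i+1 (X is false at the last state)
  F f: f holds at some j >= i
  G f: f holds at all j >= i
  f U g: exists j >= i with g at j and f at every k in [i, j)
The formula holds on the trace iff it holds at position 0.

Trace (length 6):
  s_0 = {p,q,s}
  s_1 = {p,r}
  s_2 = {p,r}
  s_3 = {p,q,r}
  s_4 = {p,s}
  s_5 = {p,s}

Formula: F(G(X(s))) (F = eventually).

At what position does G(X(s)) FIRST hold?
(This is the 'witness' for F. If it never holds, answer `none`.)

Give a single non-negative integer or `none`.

s_0={p,q,s}: G(X(s))=False X(s)=False s=True
s_1={p,r}: G(X(s))=False X(s)=False s=False
s_2={p,r}: G(X(s))=False X(s)=False s=False
s_3={p,q,r}: G(X(s))=False X(s)=True s=False
s_4={p,s}: G(X(s))=False X(s)=True s=True
s_5={p,s}: G(X(s))=False X(s)=False s=True
F(G(X(s))) does not hold (no witness exists).

Answer: none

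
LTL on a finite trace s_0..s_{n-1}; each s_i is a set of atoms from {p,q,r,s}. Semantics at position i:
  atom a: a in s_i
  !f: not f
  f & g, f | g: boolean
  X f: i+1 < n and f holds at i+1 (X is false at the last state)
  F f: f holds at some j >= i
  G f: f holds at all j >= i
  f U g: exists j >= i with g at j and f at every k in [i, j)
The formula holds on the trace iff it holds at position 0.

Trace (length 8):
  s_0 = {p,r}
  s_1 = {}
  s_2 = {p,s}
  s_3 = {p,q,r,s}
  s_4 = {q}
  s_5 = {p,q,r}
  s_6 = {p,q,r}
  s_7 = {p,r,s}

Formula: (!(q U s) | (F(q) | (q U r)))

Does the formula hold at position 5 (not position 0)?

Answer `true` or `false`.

Answer: true

Derivation:
s_0={p,r}: (!(q U s) | (F(q) | (q U r)))=True !(q U s)=True (q U s)=False q=False s=False (F(q) | (q U r))=True F(q)=True (q U r)=True r=True
s_1={}: (!(q U s) | (F(q) | (q U r)))=True !(q U s)=True (q U s)=False q=False s=False (F(q) | (q U r))=True F(q)=True (q U r)=False r=False
s_2={p,s}: (!(q U s) | (F(q) | (q U r)))=True !(q U s)=False (q U s)=True q=False s=True (F(q) | (q U r))=True F(q)=True (q U r)=False r=False
s_3={p,q,r,s}: (!(q U s) | (F(q) | (q U r)))=True !(q U s)=False (q U s)=True q=True s=True (F(q) | (q U r))=True F(q)=True (q U r)=True r=True
s_4={q}: (!(q U s) | (F(q) | (q U r)))=True !(q U s)=False (q U s)=True q=True s=False (F(q) | (q U r))=True F(q)=True (q U r)=True r=False
s_5={p,q,r}: (!(q U s) | (F(q) | (q U r)))=True !(q U s)=False (q U s)=True q=True s=False (F(q) | (q U r))=True F(q)=True (q U r)=True r=True
s_6={p,q,r}: (!(q U s) | (F(q) | (q U r)))=True !(q U s)=False (q U s)=True q=True s=False (F(q) | (q U r))=True F(q)=True (q U r)=True r=True
s_7={p,r,s}: (!(q U s) | (F(q) | (q U r)))=True !(q U s)=False (q U s)=True q=False s=True (F(q) | (q U r))=True F(q)=False (q U r)=True r=True
Evaluating at position 5: result = True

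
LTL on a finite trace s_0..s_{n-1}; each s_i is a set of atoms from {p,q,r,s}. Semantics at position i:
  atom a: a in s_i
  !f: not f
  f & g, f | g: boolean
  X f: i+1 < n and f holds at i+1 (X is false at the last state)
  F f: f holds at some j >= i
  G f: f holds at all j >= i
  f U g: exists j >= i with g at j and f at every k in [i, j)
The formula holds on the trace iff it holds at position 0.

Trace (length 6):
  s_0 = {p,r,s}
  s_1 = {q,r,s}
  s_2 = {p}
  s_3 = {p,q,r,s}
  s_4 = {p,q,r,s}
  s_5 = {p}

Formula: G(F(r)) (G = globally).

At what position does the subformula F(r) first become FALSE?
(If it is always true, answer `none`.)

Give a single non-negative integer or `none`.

Answer: 5

Derivation:
s_0={p,r,s}: F(r)=True r=True
s_1={q,r,s}: F(r)=True r=True
s_2={p}: F(r)=True r=False
s_3={p,q,r,s}: F(r)=True r=True
s_4={p,q,r,s}: F(r)=True r=True
s_5={p}: F(r)=False r=False
G(F(r)) holds globally = False
First violation at position 5.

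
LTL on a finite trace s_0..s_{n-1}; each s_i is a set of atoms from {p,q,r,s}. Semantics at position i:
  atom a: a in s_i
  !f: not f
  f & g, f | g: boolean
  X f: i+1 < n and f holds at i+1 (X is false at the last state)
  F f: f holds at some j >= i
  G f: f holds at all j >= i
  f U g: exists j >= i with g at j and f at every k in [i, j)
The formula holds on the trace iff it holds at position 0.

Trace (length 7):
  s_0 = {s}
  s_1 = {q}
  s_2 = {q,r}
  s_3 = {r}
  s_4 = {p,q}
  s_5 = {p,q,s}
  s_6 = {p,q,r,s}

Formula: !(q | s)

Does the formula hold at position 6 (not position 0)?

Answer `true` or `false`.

s_0={s}: !(q | s)=False (q | s)=True q=False s=True
s_1={q}: !(q | s)=False (q | s)=True q=True s=False
s_2={q,r}: !(q | s)=False (q | s)=True q=True s=False
s_3={r}: !(q | s)=True (q | s)=False q=False s=False
s_4={p,q}: !(q | s)=False (q | s)=True q=True s=False
s_5={p,q,s}: !(q | s)=False (q | s)=True q=True s=True
s_6={p,q,r,s}: !(q | s)=False (q | s)=True q=True s=True
Evaluating at position 6: result = False

Answer: false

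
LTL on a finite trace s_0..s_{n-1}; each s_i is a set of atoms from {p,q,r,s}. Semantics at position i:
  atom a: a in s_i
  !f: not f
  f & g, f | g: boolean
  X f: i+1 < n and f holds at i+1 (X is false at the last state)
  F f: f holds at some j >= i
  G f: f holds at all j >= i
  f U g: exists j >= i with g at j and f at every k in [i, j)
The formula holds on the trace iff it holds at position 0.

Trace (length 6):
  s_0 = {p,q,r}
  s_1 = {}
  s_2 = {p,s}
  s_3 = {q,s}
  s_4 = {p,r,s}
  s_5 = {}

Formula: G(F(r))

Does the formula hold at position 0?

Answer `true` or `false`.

Answer: false

Derivation:
s_0={p,q,r}: G(F(r))=False F(r)=True r=True
s_1={}: G(F(r))=False F(r)=True r=False
s_2={p,s}: G(F(r))=False F(r)=True r=False
s_3={q,s}: G(F(r))=False F(r)=True r=False
s_4={p,r,s}: G(F(r))=False F(r)=True r=True
s_5={}: G(F(r))=False F(r)=False r=False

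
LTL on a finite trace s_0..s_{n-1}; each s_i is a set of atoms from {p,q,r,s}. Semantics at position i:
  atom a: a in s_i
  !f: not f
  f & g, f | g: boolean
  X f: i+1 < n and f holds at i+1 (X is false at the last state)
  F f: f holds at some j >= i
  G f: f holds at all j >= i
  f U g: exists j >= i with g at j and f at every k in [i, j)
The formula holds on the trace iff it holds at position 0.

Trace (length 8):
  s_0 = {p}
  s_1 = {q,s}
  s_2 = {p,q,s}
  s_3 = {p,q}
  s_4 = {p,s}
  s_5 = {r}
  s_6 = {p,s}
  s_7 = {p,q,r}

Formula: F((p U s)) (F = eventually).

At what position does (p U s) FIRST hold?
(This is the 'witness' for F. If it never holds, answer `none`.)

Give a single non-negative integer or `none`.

Answer: 0

Derivation:
s_0={p}: (p U s)=True p=True s=False
s_1={q,s}: (p U s)=True p=False s=True
s_2={p,q,s}: (p U s)=True p=True s=True
s_3={p,q}: (p U s)=True p=True s=False
s_4={p,s}: (p U s)=True p=True s=True
s_5={r}: (p U s)=False p=False s=False
s_6={p,s}: (p U s)=True p=True s=True
s_7={p,q,r}: (p U s)=False p=True s=False
F((p U s)) holds; first witness at position 0.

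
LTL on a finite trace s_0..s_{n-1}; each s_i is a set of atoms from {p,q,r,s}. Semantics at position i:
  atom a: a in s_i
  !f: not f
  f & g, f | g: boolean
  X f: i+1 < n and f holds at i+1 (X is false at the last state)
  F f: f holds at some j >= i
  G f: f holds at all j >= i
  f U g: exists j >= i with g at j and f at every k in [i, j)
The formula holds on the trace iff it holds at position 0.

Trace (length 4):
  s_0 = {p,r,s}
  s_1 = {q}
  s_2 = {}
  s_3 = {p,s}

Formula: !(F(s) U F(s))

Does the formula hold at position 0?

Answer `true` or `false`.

Answer: false

Derivation:
s_0={p,r,s}: !(F(s) U F(s))=False (F(s) U F(s))=True F(s)=True s=True
s_1={q}: !(F(s) U F(s))=False (F(s) U F(s))=True F(s)=True s=False
s_2={}: !(F(s) U F(s))=False (F(s) U F(s))=True F(s)=True s=False
s_3={p,s}: !(F(s) U F(s))=False (F(s) U F(s))=True F(s)=True s=True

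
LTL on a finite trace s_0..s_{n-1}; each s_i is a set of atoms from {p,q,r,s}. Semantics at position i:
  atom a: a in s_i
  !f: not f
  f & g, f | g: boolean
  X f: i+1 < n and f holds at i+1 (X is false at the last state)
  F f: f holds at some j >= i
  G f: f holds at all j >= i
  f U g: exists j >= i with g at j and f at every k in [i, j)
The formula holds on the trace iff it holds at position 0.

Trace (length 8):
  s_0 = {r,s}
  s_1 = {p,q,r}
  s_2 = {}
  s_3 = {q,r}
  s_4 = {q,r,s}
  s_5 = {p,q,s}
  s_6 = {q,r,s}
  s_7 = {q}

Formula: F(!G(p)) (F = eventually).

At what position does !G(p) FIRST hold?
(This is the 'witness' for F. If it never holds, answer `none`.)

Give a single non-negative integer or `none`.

Answer: 0

Derivation:
s_0={r,s}: !G(p)=True G(p)=False p=False
s_1={p,q,r}: !G(p)=True G(p)=False p=True
s_2={}: !G(p)=True G(p)=False p=False
s_3={q,r}: !G(p)=True G(p)=False p=False
s_4={q,r,s}: !G(p)=True G(p)=False p=False
s_5={p,q,s}: !G(p)=True G(p)=False p=True
s_6={q,r,s}: !G(p)=True G(p)=False p=False
s_7={q}: !G(p)=True G(p)=False p=False
F(!G(p)) holds; first witness at position 0.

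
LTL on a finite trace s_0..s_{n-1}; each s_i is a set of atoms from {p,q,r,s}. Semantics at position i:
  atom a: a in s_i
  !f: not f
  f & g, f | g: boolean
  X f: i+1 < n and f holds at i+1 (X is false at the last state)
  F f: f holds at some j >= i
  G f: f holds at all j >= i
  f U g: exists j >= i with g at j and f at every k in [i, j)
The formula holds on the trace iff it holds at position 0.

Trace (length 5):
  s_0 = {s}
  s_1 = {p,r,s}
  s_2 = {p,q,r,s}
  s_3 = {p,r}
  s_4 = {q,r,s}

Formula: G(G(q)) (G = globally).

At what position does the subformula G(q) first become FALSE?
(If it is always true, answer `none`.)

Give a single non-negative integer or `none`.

s_0={s}: G(q)=False q=False
s_1={p,r,s}: G(q)=False q=False
s_2={p,q,r,s}: G(q)=False q=True
s_3={p,r}: G(q)=False q=False
s_4={q,r,s}: G(q)=True q=True
G(G(q)) holds globally = False
First violation at position 0.

Answer: 0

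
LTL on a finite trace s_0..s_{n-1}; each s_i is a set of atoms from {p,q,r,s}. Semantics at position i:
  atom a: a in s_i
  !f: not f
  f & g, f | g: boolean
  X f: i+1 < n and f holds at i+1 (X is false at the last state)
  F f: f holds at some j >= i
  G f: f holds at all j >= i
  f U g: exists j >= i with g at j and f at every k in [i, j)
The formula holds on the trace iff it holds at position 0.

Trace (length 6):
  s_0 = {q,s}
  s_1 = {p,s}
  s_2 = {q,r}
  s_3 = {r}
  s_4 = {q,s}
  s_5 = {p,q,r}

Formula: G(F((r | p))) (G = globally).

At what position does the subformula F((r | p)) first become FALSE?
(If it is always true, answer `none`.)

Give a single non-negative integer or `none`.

s_0={q,s}: F((r | p))=True (r | p)=False r=False p=False
s_1={p,s}: F((r | p))=True (r | p)=True r=False p=True
s_2={q,r}: F((r | p))=True (r | p)=True r=True p=False
s_3={r}: F((r | p))=True (r | p)=True r=True p=False
s_4={q,s}: F((r | p))=True (r | p)=False r=False p=False
s_5={p,q,r}: F((r | p))=True (r | p)=True r=True p=True
G(F((r | p))) holds globally = True
No violation — formula holds at every position.

Answer: none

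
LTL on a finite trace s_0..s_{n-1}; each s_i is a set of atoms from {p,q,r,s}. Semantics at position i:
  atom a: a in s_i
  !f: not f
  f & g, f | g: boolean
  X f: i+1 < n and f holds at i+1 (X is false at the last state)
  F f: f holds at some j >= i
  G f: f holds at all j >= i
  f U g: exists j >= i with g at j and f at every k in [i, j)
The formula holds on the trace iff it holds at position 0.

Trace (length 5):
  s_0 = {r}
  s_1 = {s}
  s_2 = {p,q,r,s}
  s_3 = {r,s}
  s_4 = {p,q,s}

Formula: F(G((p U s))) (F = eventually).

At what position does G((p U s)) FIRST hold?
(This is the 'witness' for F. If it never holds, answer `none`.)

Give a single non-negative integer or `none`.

s_0={r}: G((p U s))=False (p U s)=False p=False s=False
s_1={s}: G((p U s))=True (p U s)=True p=False s=True
s_2={p,q,r,s}: G((p U s))=True (p U s)=True p=True s=True
s_3={r,s}: G((p U s))=True (p U s)=True p=False s=True
s_4={p,q,s}: G((p U s))=True (p U s)=True p=True s=True
F(G((p U s))) holds; first witness at position 1.

Answer: 1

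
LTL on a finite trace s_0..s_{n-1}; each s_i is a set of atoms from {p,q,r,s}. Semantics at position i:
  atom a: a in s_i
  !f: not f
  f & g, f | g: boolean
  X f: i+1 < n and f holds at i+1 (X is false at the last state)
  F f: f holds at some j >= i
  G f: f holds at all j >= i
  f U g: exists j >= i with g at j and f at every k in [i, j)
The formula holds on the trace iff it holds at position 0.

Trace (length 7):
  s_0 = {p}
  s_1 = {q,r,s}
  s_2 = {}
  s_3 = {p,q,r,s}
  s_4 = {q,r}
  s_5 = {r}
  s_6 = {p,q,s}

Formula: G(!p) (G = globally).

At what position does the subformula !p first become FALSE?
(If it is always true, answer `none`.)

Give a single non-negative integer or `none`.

Answer: 0

Derivation:
s_0={p}: !p=False p=True
s_1={q,r,s}: !p=True p=False
s_2={}: !p=True p=False
s_3={p,q,r,s}: !p=False p=True
s_4={q,r}: !p=True p=False
s_5={r}: !p=True p=False
s_6={p,q,s}: !p=False p=True
G(!p) holds globally = False
First violation at position 0.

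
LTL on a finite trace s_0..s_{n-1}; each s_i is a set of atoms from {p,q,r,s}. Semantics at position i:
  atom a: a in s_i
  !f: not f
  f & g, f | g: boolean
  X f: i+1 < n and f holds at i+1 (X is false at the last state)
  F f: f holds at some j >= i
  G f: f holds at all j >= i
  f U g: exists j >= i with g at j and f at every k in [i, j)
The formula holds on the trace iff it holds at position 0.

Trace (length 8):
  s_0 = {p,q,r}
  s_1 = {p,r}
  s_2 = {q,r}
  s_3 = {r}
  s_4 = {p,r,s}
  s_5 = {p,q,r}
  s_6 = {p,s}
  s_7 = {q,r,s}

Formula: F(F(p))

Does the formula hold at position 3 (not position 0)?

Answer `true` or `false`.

s_0={p,q,r}: F(F(p))=True F(p)=True p=True
s_1={p,r}: F(F(p))=True F(p)=True p=True
s_2={q,r}: F(F(p))=True F(p)=True p=False
s_3={r}: F(F(p))=True F(p)=True p=False
s_4={p,r,s}: F(F(p))=True F(p)=True p=True
s_5={p,q,r}: F(F(p))=True F(p)=True p=True
s_6={p,s}: F(F(p))=True F(p)=True p=True
s_7={q,r,s}: F(F(p))=False F(p)=False p=False
Evaluating at position 3: result = True

Answer: true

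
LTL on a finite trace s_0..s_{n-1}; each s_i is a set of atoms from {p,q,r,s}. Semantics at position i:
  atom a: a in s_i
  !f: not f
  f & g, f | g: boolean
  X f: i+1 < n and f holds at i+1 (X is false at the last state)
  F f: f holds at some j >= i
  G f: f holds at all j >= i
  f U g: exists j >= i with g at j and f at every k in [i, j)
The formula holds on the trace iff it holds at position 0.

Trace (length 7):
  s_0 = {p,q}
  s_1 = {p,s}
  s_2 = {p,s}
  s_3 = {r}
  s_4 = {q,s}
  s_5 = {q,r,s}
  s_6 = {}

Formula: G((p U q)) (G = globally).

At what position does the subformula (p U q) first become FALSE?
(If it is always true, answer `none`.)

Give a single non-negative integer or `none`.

Answer: 1

Derivation:
s_0={p,q}: (p U q)=True p=True q=True
s_1={p,s}: (p U q)=False p=True q=False
s_2={p,s}: (p U q)=False p=True q=False
s_3={r}: (p U q)=False p=False q=False
s_4={q,s}: (p U q)=True p=False q=True
s_5={q,r,s}: (p U q)=True p=False q=True
s_6={}: (p U q)=False p=False q=False
G((p U q)) holds globally = False
First violation at position 1.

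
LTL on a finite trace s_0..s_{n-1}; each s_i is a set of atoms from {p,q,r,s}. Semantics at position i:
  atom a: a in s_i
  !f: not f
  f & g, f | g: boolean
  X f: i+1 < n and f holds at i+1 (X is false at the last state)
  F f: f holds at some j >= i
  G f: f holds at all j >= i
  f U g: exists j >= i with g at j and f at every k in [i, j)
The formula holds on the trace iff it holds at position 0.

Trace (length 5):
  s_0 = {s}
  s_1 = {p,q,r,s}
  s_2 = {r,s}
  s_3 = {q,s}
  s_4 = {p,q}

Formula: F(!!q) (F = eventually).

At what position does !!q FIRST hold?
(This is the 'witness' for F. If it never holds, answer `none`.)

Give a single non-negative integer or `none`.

s_0={s}: !!q=False !q=True q=False
s_1={p,q,r,s}: !!q=True !q=False q=True
s_2={r,s}: !!q=False !q=True q=False
s_3={q,s}: !!q=True !q=False q=True
s_4={p,q}: !!q=True !q=False q=True
F(!!q) holds; first witness at position 1.

Answer: 1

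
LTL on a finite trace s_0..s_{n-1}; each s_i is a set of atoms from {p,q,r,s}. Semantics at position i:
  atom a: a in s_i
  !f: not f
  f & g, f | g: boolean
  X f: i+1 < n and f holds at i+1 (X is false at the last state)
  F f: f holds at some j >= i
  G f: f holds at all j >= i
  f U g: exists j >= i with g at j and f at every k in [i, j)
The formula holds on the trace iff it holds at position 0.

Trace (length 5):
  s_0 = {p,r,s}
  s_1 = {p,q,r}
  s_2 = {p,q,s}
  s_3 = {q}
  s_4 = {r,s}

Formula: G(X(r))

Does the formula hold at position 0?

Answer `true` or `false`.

s_0={p,r,s}: G(X(r))=False X(r)=True r=True
s_1={p,q,r}: G(X(r))=False X(r)=False r=True
s_2={p,q,s}: G(X(r))=False X(r)=False r=False
s_3={q}: G(X(r))=False X(r)=True r=False
s_4={r,s}: G(X(r))=False X(r)=False r=True

Answer: false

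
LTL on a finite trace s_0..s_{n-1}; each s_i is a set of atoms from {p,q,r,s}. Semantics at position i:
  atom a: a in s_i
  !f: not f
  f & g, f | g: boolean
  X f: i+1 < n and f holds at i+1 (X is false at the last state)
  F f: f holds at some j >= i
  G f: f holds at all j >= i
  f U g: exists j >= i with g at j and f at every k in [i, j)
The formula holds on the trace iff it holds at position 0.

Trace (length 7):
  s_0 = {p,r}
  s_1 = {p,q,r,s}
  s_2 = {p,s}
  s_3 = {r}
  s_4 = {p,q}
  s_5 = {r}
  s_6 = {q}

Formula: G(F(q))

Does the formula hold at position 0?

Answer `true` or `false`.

s_0={p,r}: G(F(q))=True F(q)=True q=False
s_1={p,q,r,s}: G(F(q))=True F(q)=True q=True
s_2={p,s}: G(F(q))=True F(q)=True q=False
s_3={r}: G(F(q))=True F(q)=True q=False
s_4={p,q}: G(F(q))=True F(q)=True q=True
s_5={r}: G(F(q))=True F(q)=True q=False
s_6={q}: G(F(q))=True F(q)=True q=True

Answer: true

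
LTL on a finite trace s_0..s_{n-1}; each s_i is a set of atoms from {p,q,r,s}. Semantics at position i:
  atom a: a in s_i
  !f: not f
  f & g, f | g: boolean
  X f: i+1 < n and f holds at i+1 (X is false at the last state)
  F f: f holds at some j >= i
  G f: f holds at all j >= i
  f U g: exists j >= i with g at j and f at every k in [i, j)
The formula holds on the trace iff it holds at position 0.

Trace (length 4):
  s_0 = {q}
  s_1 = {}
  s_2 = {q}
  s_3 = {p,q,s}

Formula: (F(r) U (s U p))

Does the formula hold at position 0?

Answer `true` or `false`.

Answer: false

Derivation:
s_0={q}: (F(r) U (s U p))=False F(r)=False r=False (s U p)=False s=False p=False
s_1={}: (F(r) U (s U p))=False F(r)=False r=False (s U p)=False s=False p=False
s_2={q}: (F(r) U (s U p))=False F(r)=False r=False (s U p)=False s=False p=False
s_3={p,q,s}: (F(r) U (s U p))=True F(r)=False r=False (s U p)=True s=True p=True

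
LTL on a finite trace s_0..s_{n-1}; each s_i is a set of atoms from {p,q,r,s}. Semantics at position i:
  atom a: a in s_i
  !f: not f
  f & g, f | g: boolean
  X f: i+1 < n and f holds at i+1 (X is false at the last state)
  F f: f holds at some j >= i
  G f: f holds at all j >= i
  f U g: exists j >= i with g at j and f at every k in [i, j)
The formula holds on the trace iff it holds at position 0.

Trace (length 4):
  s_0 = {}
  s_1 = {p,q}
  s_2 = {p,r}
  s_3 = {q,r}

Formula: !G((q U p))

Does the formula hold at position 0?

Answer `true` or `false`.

Answer: true

Derivation:
s_0={}: !G((q U p))=True G((q U p))=False (q U p)=False q=False p=False
s_1={p,q}: !G((q U p))=True G((q U p))=False (q U p)=True q=True p=True
s_2={p,r}: !G((q U p))=True G((q U p))=False (q U p)=True q=False p=True
s_3={q,r}: !G((q U p))=True G((q U p))=False (q U p)=False q=True p=False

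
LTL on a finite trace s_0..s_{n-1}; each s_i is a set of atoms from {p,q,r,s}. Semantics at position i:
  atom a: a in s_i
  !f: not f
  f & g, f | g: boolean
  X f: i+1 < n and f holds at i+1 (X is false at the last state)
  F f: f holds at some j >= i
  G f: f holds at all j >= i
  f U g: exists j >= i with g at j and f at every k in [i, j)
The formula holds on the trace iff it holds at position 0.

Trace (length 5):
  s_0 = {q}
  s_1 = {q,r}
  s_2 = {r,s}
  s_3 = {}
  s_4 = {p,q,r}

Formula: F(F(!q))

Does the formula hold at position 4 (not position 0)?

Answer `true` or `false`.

Answer: false

Derivation:
s_0={q}: F(F(!q))=True F(!q)=True !q=False q=True
s_1={q,r}: F(F(!q))=True F(!q)=True !q=False q=True
s_2={r,s}: F(F(!q))=True F(!q)=True !q=True q=False
s_3={}: F(F(!q))=True F(!q)=True !q=True q=False
s_4={p,q,r}: F(F(!q))=False F(!q)=False !q=False q=True
Evaluating at position 4: result = False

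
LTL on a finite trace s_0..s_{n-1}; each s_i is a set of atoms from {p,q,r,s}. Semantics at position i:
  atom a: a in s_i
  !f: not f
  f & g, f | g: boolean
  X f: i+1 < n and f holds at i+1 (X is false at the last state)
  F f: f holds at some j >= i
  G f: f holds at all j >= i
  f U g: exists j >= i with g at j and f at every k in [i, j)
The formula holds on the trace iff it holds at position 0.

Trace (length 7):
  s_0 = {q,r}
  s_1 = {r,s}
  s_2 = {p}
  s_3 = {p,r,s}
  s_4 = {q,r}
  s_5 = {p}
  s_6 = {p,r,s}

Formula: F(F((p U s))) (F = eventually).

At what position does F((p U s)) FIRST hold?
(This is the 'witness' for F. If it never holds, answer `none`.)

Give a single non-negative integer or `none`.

Answer: 0

Derivation:
s_0={q,r}: F((p U s))=True (p U s)=False p=False s=False
s_1={r,s}: F((p U s))=True (p U s)=True p=False s=True
s_2={p}: F((p U s))=True (p U s)=True p=True s=False
s_3={p,r,s}: F((p U s))=True (p U s)=True p=True s=True
s_4={q,r}: F((p U s))=True (p U s)=False p=False s=False
s_5={p}: F((p U s))=True (p U s)=True p=True s=False
s_6={p,r,s}: F((p U s))=True (p U s)=True p=True s=True
F(F((p U s))) holds; first witness at position 0.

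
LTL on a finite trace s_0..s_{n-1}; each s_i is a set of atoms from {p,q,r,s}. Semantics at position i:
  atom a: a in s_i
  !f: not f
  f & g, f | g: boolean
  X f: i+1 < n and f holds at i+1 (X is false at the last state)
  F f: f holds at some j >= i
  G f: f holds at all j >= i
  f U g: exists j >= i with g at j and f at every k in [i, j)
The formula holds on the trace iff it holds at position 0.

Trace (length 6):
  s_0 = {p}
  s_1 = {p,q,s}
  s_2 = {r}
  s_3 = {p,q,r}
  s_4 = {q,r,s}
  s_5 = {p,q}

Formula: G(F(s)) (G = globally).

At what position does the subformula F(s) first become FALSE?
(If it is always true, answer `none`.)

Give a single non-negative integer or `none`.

s_0={p}: F(s)=True s=False
s_1={p,q,s}: F(s)=True s=True
s_2={r}: F(s)=True s=False
s_3={p,q,r}: F(s)=True s=False
s_4={q,r,s}: F(s)=True s=True
s_5={p,q}: F(s)=False s=False
G(F(s)) holds globally = False
First violation at position 5.

Answer: 5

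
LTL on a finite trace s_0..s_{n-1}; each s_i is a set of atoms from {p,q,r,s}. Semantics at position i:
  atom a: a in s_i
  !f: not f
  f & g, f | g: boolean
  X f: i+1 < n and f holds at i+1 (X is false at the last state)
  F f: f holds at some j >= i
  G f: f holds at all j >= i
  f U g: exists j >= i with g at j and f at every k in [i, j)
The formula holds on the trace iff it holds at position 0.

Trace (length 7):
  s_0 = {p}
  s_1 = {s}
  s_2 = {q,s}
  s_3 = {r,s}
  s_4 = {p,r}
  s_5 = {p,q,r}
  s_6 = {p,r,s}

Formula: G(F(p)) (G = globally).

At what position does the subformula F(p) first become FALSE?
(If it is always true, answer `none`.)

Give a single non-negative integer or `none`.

s_0={p}: F(p)=True p=True
s_1={s}: F(p)=True p=False
s_2={q,s}: F(p)=True p=False
s_3={r,s}: F(p)=True p=False
s_4={p,r}: F(p)=True p=True
s_5={p,q,r}: F(p)=True p=True
s_6={p,r,s}: F(p)=True p=True
G(F(p)) holds globally = True
No violation — formula holds at every position.

Answer: none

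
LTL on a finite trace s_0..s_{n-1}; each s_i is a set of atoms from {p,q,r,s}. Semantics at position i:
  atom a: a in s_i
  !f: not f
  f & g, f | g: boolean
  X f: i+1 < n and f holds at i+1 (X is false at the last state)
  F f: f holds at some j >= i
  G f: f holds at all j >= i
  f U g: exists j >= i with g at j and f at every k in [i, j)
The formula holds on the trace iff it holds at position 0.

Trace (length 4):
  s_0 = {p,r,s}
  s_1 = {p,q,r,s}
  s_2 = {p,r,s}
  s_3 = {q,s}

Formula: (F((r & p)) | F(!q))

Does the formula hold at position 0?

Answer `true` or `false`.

s_0={p,r,s}: (F((r & p)) | F(!q))=True F((r & p))=True (r & p)=True r=True p=True F(!q)=True !q=True q=False
s_1={p,q,r,s}: (F((r & p)) | F(!q))=True F((r & p))=True (r & p)=True r=True p=True F(!q)=True !q=False q=True
s_2={p,r,s}: (F((r & p)) | F(!q))=True F((r & p))=True (r & p)=True r=True p=True F(!q)=True !q=True q=False
s_3={q,s}: (F((r & p)) | F(!q))=False F((r & p))=False (r & p)=False r=False p=False F(!q)=False !q=False q=True

Answer: true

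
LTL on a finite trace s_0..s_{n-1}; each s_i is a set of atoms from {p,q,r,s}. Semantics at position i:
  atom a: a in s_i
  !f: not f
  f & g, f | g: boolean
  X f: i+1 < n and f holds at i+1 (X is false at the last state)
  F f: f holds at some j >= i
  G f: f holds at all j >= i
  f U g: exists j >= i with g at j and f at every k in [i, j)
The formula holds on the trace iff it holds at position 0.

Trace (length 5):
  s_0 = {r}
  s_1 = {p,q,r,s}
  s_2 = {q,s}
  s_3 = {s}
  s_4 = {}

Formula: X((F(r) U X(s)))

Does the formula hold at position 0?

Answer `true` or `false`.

s_0={r}: X((F(r) U X(s)))=True (F(r) U X(s))=True F(r)=True r=True X(s)=True s=False
s_1={p,q,r,s}: X((F(r) U X(s)))=True (F(r) U X(s))=True F(r)=True r=True X(s)=True s=True
s_2={q,s}: X((F(r) U X(s)))=False (F(r) U X(s))=True F(r)=False r=False X(s)=True s=True
s_3={s}: X((F(r) U X(s)))=False (F(r) U X(s))=False F(r)=False r=False X(s)=False s=True
s_4={}: X((F(r) U X(s)))=False (F(r) U X(s))=False F(r)=False r=False X(s)=False s=False

Answer: true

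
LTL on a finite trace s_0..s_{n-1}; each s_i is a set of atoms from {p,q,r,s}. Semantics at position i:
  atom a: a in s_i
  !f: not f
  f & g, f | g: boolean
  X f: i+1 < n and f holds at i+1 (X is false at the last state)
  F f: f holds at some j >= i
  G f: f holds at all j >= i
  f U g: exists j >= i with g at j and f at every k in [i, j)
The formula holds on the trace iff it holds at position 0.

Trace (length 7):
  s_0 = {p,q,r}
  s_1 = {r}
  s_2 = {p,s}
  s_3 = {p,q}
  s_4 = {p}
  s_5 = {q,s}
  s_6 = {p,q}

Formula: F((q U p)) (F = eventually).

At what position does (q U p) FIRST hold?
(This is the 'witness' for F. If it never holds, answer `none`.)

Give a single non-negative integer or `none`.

Answer: 0

Derivation:
s_0={p,q,r}: (q U p)=True q=True p=True
s_1={r}: (q U p)=False q=False p=False
s_2={p,s}: (q U p)=True q=False p=True
s_3={p,q}: (q U p)=True q=True p=True
s_4={p}: (q U p)=True q=False p=True
s_5={q,s}: (q U p)=True q=True p=False
s_6={p,q}: (q U p)=True q=True p=True
F((q U p)) holds; first witness at position 0.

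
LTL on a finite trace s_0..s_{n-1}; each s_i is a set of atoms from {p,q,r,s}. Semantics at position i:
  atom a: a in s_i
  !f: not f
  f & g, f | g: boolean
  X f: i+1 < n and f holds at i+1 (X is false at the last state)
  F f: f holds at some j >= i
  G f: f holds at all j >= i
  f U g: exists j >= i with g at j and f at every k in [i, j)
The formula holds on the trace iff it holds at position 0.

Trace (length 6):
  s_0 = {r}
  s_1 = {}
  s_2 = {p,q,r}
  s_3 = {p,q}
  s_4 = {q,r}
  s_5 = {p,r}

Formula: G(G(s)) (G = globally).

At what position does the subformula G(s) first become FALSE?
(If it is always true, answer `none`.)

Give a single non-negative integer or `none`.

Answer: 0

Derivation:
s_0={r}: G(s)=False s=False
s_1={}: G(s)=False s=False
s_2={p,q,r}: G(s)=False s=False
s_3={p,q}: G(s)=False s=False
s_4={q,r}: G(s)=False s=False
s_5={p,r}: G(s)=False s=False
G(G(s)) holds globally = False
First violation at position 0.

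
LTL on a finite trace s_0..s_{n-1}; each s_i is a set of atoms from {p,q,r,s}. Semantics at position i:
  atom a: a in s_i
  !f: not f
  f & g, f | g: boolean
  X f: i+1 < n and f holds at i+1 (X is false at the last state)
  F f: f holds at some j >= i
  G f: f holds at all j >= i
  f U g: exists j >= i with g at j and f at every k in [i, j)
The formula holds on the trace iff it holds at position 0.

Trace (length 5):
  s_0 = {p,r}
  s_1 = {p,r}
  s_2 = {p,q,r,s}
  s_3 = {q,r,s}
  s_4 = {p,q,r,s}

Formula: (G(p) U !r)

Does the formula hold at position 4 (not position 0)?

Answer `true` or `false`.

Answer: false

Derivation:
s_0={p,r}: (G(p) U !r)=False G(p)=False p=True !r=False r=True
s_1={p,r}: (G(p) U !r)=False G(p)=False p=True !r=False r=True
s_2={p,q,r,s}: (G(p) U !r)=False G(p)=False p=True !r=False r=True
s_3={q,r,s}: (G(p) U !r)=False G(p)=False p=False !r=False r=True
s_4={p,q,r,s}: (G(p) U !r)=False G(p)=True p=True !r=False r=True
Evaluating at position 4: result = False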